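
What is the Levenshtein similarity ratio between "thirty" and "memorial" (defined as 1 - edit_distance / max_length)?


Word 1: "thirty" (length 6)
Word 2: "memorial" (length 8)
One optimal edit sequence:
  1. insert 'm'  (+1)
  2. substitute 't' -> 'e'  (+1)
  3. substitute 'h' -> 'm'  (+1)
  4. substitute 'i' -> 'o'  (+1)
  5. keep 'r'
  6. insert 'i'  (+1)
  7. substitute 't' -> 'a'  (+1)
  8. substitute 'y' -> 'l'  (+1)
Edit distance = 7
Max length = max(6, 8) = 8
Similarity = 1 - 7/8
= 0.1250


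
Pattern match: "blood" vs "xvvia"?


Pattern of "blood": [0, 1, 2, 2, 3]
Pattern of "xvvia": [0, 1, 1, 2, 3]
Patterns do not match
Same pattern = No


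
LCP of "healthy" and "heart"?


Word 1: "healthy"
Word 2: "heart"
Comparing from start:
  Pos 0: 'h' == 'h'
  Pos 1: 'e' == 'e'
  Pos 2: 'a' == 'a'
  Pos 3: 'l' != 'r' (stop)
LCP = "hea" (length 3)


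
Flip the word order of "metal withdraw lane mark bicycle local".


Original: "metal withdraw lane mark bicycle local"
Words (1..n): metal | withdraw | lane | mark | bicycle | local
Reversed (n..1): local | bicycle | mark | lane | withdraw | metal
Result = "local bicycle mark lane withdraw metal"


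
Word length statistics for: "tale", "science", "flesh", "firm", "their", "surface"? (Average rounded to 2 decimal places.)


Lengths: "tale"=4, "science"=7, "flesh"=5, "firm"=4, "their"=5, "surface"=7
Sum = 32, Count = 6
Average = 32/6 = 5.33
= avg=5.33, min=4, max=7


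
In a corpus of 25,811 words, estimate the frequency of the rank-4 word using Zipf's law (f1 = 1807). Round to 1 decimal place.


Zipf's law: f(r) = f(1) / r
f(1) = 1807
f(4) = 1807 / 4
= 451.8 occurrences


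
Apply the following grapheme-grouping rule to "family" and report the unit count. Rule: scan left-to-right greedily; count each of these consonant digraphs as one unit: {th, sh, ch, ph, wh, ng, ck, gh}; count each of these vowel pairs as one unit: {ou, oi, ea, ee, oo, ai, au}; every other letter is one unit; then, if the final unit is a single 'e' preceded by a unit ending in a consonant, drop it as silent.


Word: "family" (6 letters)
Left-to-right scan:
  (1) 'f' (letter)
  (2) 'a' (letter)
  (3) 'm' (letter)
  (4) 'i' (letter)
  (5) 'l' (letter)
  (6) 'y' (letter)
Units from scan: 6
Sound units = 6 units


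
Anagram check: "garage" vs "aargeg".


Word 1: "garage" → sorted: aaeggr
Word 2: "aargeg" → sorted: aaeggr
Same letters? aaeggr == aaeggr
Anagram = Yes


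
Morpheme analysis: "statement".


Word: "statement"
Morphemes: state | -ment
Each morpheme carries meaning
= 2 morphemes


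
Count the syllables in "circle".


Word: "circle"
Syllable breakdown: cir | cle
Counting: 2 parts
= 2 syllables


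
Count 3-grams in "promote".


Word: "promote" (length 7)
Number of 3-grams = length - 3 + 1 = 7 - 3 + 1
= 5


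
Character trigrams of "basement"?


Word: "basement" (length 8)
Number of trigrams = 8 - 3 + 1 = 6
  Position 0: "bas"
  Position 1: "ase"
  Position 2: "sem"
  Position 3: "eme"
  Position 4: "men"
  Position 5: "ent"
Trigrams = "bas", "ase", "sem", "eme", "men", "ent"


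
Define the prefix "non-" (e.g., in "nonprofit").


Prefix: non-
Example: nonprofit (non- + profit)
Meaning = not


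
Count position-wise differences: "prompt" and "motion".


Comparing character by character (same length = 6):
  Pos 0: 'p' vs 'm' !=
  Pos 1: 'r' vs 'o' !=
  Pos 2: 'o' vs 't' !=
  Pos 3: 'm' vs 'i' !=
  Pos 4: 'p' vs 'o' !=
  Pos 5: 't' vs 'n' !=
Hamming distance = 6


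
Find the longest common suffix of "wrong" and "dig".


Word 1: "wrong"
Word 2: "dig"
Comparing from end:
  Pos -1: 'g' == 'g'
  Pos -2: 'n' != 'i' (stop)
LCS = "g" (length 1)


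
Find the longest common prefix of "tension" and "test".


Word 1: "tension"
Word 2: "test"
Comparing from start:
  Pos 0: 't' == 't'
  Pos 1: 'e' == 'e'
  Pos 2: 'n' != 's' (stop)
LCP = "te" (length 2)


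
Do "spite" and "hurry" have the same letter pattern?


Pattern of "spite": [0, 1, 2, 3, 4]
Pattern of "hurry": [0, 1, 2, 2, 3]
Patterns do not match
Same pattern = No


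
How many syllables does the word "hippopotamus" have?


Word: "hippopotamus"
Syllable breakdown: hip / po / pot / a / mus
Counting: 5 parts
= 5 syllables


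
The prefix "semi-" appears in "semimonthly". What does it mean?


Prefix: semi-
Example: semimonthly (semi- + monthly)
Meaning = half


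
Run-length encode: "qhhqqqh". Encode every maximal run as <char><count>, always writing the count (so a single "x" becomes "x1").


String: "qhhqqqh"
Scanning for consecutive runs:
  'q' x 1
  'h' x 2
  'q' x 3
  'h' x 1
RLE = "q1h2q3h1"


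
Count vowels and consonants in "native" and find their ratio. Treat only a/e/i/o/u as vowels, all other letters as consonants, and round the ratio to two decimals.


Word: "native"
Vowels (a,e,i,o,u): 3
Consonants: 3
Ratio = 3/3
= 1.00


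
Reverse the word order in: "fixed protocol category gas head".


Original: "fixed protocol category gas head"
Words (1..n): fixed | protocol | category | gas | head
Reversed (n..1): head | gas | category | protocol | fixed
Result = "head gas category protocol fixed"


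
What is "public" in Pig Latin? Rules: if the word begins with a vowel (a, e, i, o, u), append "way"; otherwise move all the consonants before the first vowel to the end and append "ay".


Word: "public"
Starts with consonant(s) → move to end, add 'ay'
Consonant cluster: "p"
Pig Latin = "ublicpay"


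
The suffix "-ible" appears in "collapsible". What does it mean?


Suffix: -ible
As in: collapsible -> collapse + -ible, with a spelling change
Meaning = capable of


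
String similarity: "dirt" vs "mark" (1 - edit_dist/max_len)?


Word 1: "dirt" (length 4)
Word 2: "mark" (length 4)
One optimal edit sequence:
  1. substitute 'd' -> 'm'  (+1)
  2. substitute 'i' -> 'a'  (+1)
  3. keep 'r'
  4. substitute 't' -> 'k'  (+1)
Edit distance = 3
Max length = max(4, 4) = 4
Similarity = 1 - 3/4
= 0.2500


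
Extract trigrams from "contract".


Word: "contract" (length 8)
Number of trigrams = 8 - 3 + 1 = 6
  Position 0: "con"
  Position 1: "ont"
  Position 2: "ntr"
  Position 3: "tra"
  Position 4: "rac"
  Position 5: "act"
Trigrams = "con", "ont", "ntr", "tra", "rac", "act"


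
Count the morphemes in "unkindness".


Word: "unkindness"
Morphemes: un- / kind / -ness
Each morpheme carries meaning
= 3 morphemes


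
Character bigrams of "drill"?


Word: "drill" (length 5)
Number of bigrams = 5 - 2 + 1 = 4
  Position 0: "dr"
  Position 1: "ri"
  Position 2: "il"
  Position 3: "ll"
Bigrams = "dr", "ri", "il", "ll"


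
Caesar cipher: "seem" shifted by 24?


Word: "seem"
Shift: 24
Each letter → (letter + shift) mod 26:
  's' (18) + 24 = 16 → 'q'
  'e' (4) + 24 = 2 → 'c'
  'e' (4) + 24 = 2 → 'c'
  'm' (12) + 24 = 10 → 'k'
Result = "qcck"


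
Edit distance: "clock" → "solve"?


Word 1: "clock" (length 5)
Word 2: "solve" (length 5)
One optimal edit sequence (insert/delete/substitute each cost 1):
  1. substitute 'c' -> 's'  (+1)
  2. substitute 'l' -> 'o'  (+1)
  3. substitute 'o' -> 'l'  (+1)
  4. substitute 'c' -> 'v'  (+1)
  5. substitute 'k' -> 'e'  (+1)
Total edit operations: 5
Edit distance = 5


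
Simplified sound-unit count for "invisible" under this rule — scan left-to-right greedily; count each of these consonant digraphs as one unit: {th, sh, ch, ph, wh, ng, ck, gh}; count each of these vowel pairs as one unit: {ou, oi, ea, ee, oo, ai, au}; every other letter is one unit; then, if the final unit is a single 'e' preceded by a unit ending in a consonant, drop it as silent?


Word: "invisible" (9 letters)
Left-to-right scan:
  1. 'i' (letter)
  2. 'n' (letter)
  3. 'v' (letter)
  4. 'i' (letter)
  5. 's' (letter)
  6. 'i' (letter)
  7. 'b' (letter)
  8. 'l' (letter)
  9. 'e' (letter)
Units from scan: 9
Final unit is 'e' after a consonant -> drop as silent (-1)
Sound units = 8 units


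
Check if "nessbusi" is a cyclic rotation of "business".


Word: "business", Candidate: "nessbusi"
Method: check if candidate is substring of word+word
"businessbusiness" contains "nessbusi"? Yes
Is rotation = Yes


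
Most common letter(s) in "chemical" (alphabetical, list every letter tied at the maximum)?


Word: "chemical"
Letter counts:
  'a': 1
  'c': 2
  'e': 1
  'h': 1
  'i': 1
  'l': 1
  'm': 1
Maximum count = 2
Most frequent = 'c' (2 times each)


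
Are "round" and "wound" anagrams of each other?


Word 1: "round" → sorted: dnoru
Word 2: "wound" → sorted: dnouw
Same letters? dnoru != dnouw
Anagram = No


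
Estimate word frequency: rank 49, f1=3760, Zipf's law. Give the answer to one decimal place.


Zipf's law: f(r) = f(1) / r
f(1) = 3760
f(49) = 3760 / 49
= 76.7 occurrences


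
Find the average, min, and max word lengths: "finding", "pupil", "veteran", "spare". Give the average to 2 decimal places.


Lengths: "finding"=7, "pupil"=5, "veteran"=7, "spare"=5
Sum = 24, Count = 4
Average = 24/4 = 6.00
= avg=6.00, min=5, max=7


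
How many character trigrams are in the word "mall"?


Word: "mall" (length 4)
Number of 3-grams = length - 3 + 1 = 4 - 3 + 1
= 2


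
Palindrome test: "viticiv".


Word: "viticiv"
Reversed: "vicitiv"
Forward == Backward? viticiv != vicitiv
Palindrome = No


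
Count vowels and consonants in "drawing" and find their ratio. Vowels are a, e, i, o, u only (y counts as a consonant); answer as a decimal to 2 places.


Word: "drawing"
Vowels (a,e,i,o,u): 2
Consonants: 5
Ratio = 2/5
= 0.40


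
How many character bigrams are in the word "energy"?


Word: "energy" (length 6)
Number of 2-grams = length - 2 + 1 = 6 - 2 + 1
= 5


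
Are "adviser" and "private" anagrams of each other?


Word 1: "adviser" → sorted: adeirsv
Word 2: "private" → sorted: aeiprtv
Same letters? adeirsv != aeiprtv
Anagram = No


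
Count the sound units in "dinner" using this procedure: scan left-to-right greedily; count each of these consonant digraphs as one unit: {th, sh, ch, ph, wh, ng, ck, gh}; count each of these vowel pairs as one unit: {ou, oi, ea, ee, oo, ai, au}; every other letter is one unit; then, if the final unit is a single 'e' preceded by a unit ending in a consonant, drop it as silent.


Word: "dinner" (6 letters)
Left-to-right scan:
  [1] 'd' (letter)
  [2] 'i' (letter)
  [3] 'n' (letter)
  [4] 'n' (letter)
  [5] 'e' (letter)
  [6] 'r' (letter)
Units from scan: 6
Sound units = 6 units


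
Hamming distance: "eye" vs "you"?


Comparing character by character (same length = 3):
  Pos 0: 'e' vs 'y' !=
  Pos 1: 'y' vs 'o' !=
  Pos 2: 'e' vs 'u' !=
Hamming distance = 3


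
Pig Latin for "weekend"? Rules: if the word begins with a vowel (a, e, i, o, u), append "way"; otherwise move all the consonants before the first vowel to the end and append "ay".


Word: "weekend"
Starts with consonant(s) → move to end, add 'ay'
Consonant cluster: "w"
Pig Latin = "eekendway"


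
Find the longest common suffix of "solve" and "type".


Word 1: "solve"
Word 2: "type"
Comparing from end:
  Pos -1: 'e' == 'e'
  Pos -2: 'v' != 'p' (stop)
LCS = "e" (length 1)


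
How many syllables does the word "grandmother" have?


Word: "grandmother"
Syllable breakdown: grand · moth · er
Counting: 3 parts
= 3 syllables


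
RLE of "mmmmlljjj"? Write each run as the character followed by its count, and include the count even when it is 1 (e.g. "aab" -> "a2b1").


String: "mmmmlljjj"
Scanning for consecutive runs:
  'm' x 4
  'l' x 2
  'j' x 3
RLE = "m4l2j3"


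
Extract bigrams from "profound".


Word: "profound" (length 8)
Number of bigrams = 8 - 2 + 1 = 7
  Position 0: "pr"
  Position 1: "ro"
  Position 2: "of"
  Position 3: "fo"
  Position 4: "ou"
  Position 5: "un"
  Position 6: "nd"
Bigrams = "pr", "ro", "of", "fo", "ou", "un", "nd"


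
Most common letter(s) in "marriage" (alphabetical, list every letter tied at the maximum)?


Word: "marriage"
Letter counts:
  'a': 2
  'e': 1
  'g': 1
  'i': 1
  'm': 1
  'r': 2
Maximum count = 2
Most frequent = 'a', 'r' (2 times each)


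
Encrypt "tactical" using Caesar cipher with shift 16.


Word: "tactical"
Shift: 16
Each letter → (letter + shift) mod 26:
  't' (19) + 16 = 9 → 'j'
  'a' (0) + 16 = 16 → 'q'
  'c' (2) + 16 = 18 → 's'
  't' (19) + 16 = 9 → 'j'
  'i' (8) + 16 = 24 → 'y'
  'c' (2) + 16 = 18 → 's'
  'a' (0) + 16 = 16 → 'q'
  'l' (11) + 16 = 1 → 'b'
Result = "jqsjysqb"


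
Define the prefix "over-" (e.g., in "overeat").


Prefix: over-
Example: overeat = over- + eat
Meaning = excessive


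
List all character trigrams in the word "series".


Word: "series" (length 6)
Number of trigrams = 6 - 3 + 1 = 4
  Position 0: "ser"
  Position 1: "eri"
  Position 2: "rie"
  Position 3: "ies"
Trigrams = "ser", "eri", "rie", "ies"


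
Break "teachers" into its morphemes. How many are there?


Word: "teachers"
Morphemes: teach / -er / -s
Each morpheme carries meaning
= 3 morphemes


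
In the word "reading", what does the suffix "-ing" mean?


Suffix: -ing
As in: reading -> read + -ing
Meaning = present participle


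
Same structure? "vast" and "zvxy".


Pattern of "vast": [0, 1, 2, 3]
Pattern of "zvxy": [0, 1, 2, 3]
Patterns match
Same pattern = Yes


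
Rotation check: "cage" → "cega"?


Word: "cage", Candidate: "cega"
Method: check if candidate is substring of word+word
"cagecage" contains "cega"? No
Is rotation = No


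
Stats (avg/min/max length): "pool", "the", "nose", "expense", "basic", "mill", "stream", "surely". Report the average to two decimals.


Lengths: "pool"=4, "the"=3, "nose"=4, "expense"=7, "basic"=5, "mill"=4, "stream"=6, "surely"=6
Sum = 39, Count = 8
Average = 39/8 = 4.88
= avg=4.88, min=3, max=7


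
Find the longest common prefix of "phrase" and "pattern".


Word 1: "phrase"
Word 2: "pattern"
Comparing from start:
  Pos 0: 'p' == 'p'
  Pos 1: 'h' != 'a' (stop)
LCP = "p" (length 1)


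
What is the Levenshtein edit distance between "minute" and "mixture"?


Word 1: "minute" (length 6)
Word 2: "mixture" (length 7)
One optimal edit sequence (insert/delete/substitute each cost 1):
  1. keep 'm'
  2. keep 'i'
  3. insert 'x'  (+1)
  4. substitute 'n' -> 't'  (+1)
  5. keep 'u'
  6. substitute 't' -> 'r'  (+1)
  7. keep 'e'
Total edit operations: 3
Edit distance = 3


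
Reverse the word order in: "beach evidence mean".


Original: "beach evidence mean"
Words (1..n): beach | evidence | mean
Reversed (n..1): mean | evidence | beach
Result = "mean evidence beach"


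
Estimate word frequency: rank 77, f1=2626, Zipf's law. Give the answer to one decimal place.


Zipf's law: f(r) = f(1) / r
f(1) = 2626
f(77) = 2626 / 77
= 34.1 occurrences


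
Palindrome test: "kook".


Word: "kook"
Reversed: "kook"
Forward == Backward? kook == kook
Palindrome = Yes


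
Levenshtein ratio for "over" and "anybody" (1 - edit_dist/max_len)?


Word 1: "over" (length 4)
Word 2: "anybody" (length 7)
One optimal edit sequence:
  1. insert 'a'  (+1)
  2. insert 'n'  (+1)
  3. insert 'y'  (+1)
  4. substitute 'o' -> 'b'  (+1)
  5. substitute 'v' -> 'o'  (+1)
  6. substitute 'e' -> 'd'  (+1)
  7. substitute 'r' -> 'y'  (+1)
Edit distance = 7
Max length = max(4, 7) = 7
Similarity = 1 - 7/7
= 0.0000


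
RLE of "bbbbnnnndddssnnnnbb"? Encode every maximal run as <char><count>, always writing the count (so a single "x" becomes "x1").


String: "bbbbnnnndddssnnnnbb"
Scanning for consecutive runs:
  'b' x 4
  'n' x 4
  'd' x 3
  's' x 2
  'n' x 4
  'b' x 2
RLE = "b4n4d3s2n4b2"


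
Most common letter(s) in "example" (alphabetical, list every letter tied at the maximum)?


Word: "example"
Letter counts:
  'a': 1
  'e': 2
  'l': 1
  'm': 1
  'p': 1
  'x': 1
Maximum count = 2
Most frequent = 'e' (2 times each)


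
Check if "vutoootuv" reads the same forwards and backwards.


Word: "vutoootuv"
Reversed: "vutoootuv"
Forward == Backward? vutoootuv == vutoootuv
Palindrome = Yes


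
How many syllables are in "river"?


Word: "river"
Syllable breakdown: riv-er
Counting: 2 parts
= 2 syllables


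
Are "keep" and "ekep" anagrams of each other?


Word 1: "keep" → sorted: eekp
Word 2: "ekep" → sorted: eekp
Same letters? eekp == eekp
Anagram = Yes


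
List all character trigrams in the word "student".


Word: "student" (length 7)
Number of trigrams = 7 - 3 + 1 = 5
  Position 0: "stu"
  Position 1: "tud"
  Position 2: "ude"
  Position 3: "den"
  Position 4: "ent"
Trigrams = "stu", "tud", "ude", "den", "ent"


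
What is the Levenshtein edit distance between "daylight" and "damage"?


Word 1: "daylight" (length 8)
Word 2: "damage" (length 6)
One optimal edit sequence (insert/delete/substitute each cost 1):
  1. keep 'd'
  2. keep 'a'
  3. delete 'y'  (+1)
  4. substitute 'l' -> 'm'  (+1)
  5. substitute 'i' -> 'a'  (+1)
  6. keep 'g'
  7. delete 'h'  (+1)
  8. substitute 't' -> 'e'  (+1)
Total edit operations: 5
Edit distance = 5


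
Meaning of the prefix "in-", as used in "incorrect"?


Prefix: in-
Example: incorrect = in- + correct
Meaning = not / into


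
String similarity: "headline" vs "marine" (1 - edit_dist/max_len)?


Word 1: "headline" (length 8)
Word 2: "marine" (length 6)
One optimal edit sequence:
  1. delete 'h'  (+1)
  2. substitute 'e' -> 'm'  (+1)
  3. keep 'a'
  4. delete 'd'  (+1)
  5. substitute 'l' -> 'r'  (+1)
  6. keep 'i'
  7. keep 'n'
  8. keep 'e'
Edit distance = 4
Max length = max(8, 6) = 8
Similarity = 1 - 4/8
= 0.5000


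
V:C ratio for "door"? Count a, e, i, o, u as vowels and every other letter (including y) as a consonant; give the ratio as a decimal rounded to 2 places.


Word: "door"
Vowels (a,e,i,o,u): 2
Consonants: 2
Ratio = 2/2
= 1.00


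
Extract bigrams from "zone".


Word: "zone" (length 4)
Number of bigrams = 4 - 2 + 1 = 3
  Position 0: "zo"
  Position 1: "on"
  Position 2: "ne"
Bigrams = "zo", "on", "ne"


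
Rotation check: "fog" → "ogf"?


Word: "fog", Candidate: "ogf"
Method: check if candidate is substring of word+word
"fogfog" contains "ogf"? Yes
Is rotation = Yes


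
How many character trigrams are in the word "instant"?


Word: "instant" (length 7)
Number of 3-grams = length - 3 + 1 = 7 - 3 + 1
= 5


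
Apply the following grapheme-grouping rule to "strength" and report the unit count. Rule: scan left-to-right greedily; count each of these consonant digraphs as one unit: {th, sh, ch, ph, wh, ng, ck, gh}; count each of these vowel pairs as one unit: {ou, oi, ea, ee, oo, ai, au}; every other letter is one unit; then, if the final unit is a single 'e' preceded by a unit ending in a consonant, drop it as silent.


Word: "strength" (8 letters)
Left-to-right scan:
  [1] 's' (letter)
  [2] 't' (letter)
  [3] 'r' (letter)
  [4] 'e' (letter)
  [5] 'ng' (digraph)
  [6] 'th' (digraph)
Units from scan: 6
Sound units = 6 units


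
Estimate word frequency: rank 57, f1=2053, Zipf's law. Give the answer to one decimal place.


Zipf's law: f(r) = f(1) / r
f(1) = 2053
f(57) = 2053 / 57
= 36.0 occurrences


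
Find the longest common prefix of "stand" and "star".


Word 1: "stand"
Word 2: "star"
Comparing from start:
  Pos 0: 's' == 's'
  Pos 1: 't' == 't'
  Pos 2: 'a' == 'a'
  Pos 3: 'n' != 'r' (stop)
LCP = "sta" (length 3)


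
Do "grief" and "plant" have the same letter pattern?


Pattern of "grief": [0, 1, 2, 3, 4]
Pattern of "plant": [0, 1, 2, 3, 4]
Patterns match
Same pattern = Yes


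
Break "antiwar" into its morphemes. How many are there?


Word: "antiwar"
Morphemes: anti- + war
Each morpheme carries meaning
= 2 morphemes


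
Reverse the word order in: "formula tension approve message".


Original: "formula tension approve message"
Words (1..n): formula | tension | approve | message
Reversed (n..1): message | approve | tension | formula
Result = "message approve tension formula"


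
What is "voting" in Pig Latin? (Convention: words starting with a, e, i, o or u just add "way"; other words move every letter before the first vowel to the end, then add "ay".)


Word: "voting"
Starts with consonant(s) → move to end, add 'ay'
Consonant cluster: "v"
Pig Latin = "otingvay"


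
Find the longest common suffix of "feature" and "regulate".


Word 1: "feature"
Word 2: "regulate"
Comparing from end:
  Pos -1: 'e' == 'e'
  Pos -2: 'r' != 't' (stop)
LCS = "e" (length 1)


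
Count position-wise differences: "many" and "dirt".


Comparing character by character (same length = 4):
  Pos 0: 'm' vs 'd' !=
  Pos 1: 'a' vs 'i' !=
  Pos 2: 'n' vs 'r' !=
  Pos 3: 'y' vs 't' !=
Hamming distance = 4


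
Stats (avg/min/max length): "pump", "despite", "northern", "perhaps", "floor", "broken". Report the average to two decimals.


Lengths: "pump"=4, "despite"=7, "northern"=8, "perhaps"=7, "floor"=5, "broken"=6
Sum = 37, Count = 6
Average = 37/6 = 6.17
= avg=6.17, min=4, max=8


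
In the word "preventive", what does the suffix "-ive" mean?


Suffix: -ive
Example: preventive (prevent + -ive)
Meaning = tending to


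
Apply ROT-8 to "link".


Word: "link"
Shift: 8
Each letter → (letter + shift) mod 26:
  'l' (11) + 8 = 19 → 't'
  'i' (8) + 8 = 16 → 'q'
  'n' (13) + 8 = 21 → 'v'
  'k' (10) + 8 = 18 → 's'
Result = "tqvs"


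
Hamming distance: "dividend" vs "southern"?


Comparing character by character (same length = 8):
  Pos 0: 'd' vs 's' !=
  Pos 1: 'i' vs 'o' !=
  Pos 2: 'v' vs 'u' !=
  Pos 3: 'i' vs 't' !=
  Pos 4: 'd' vs 'h' !=
  Pos 5: 'e' vs 'e' =
  Pos 6: 'n' vs 'r' !=
  Pos 7: 'd' vs 'n' !=
Hamming distance = 7


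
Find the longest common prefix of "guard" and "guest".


Word 1: "guard"
Word 2: "guest"
Comparing from start:
  Pos 0: 'g' == 'g'
  Pos 1: 'u' == 'u'
  Pos 2: 'a' != 'e' (stop)
LCP = "gu" (length 2)


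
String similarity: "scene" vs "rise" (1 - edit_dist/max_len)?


Word 1: "scene" (length 5)
Word 2: "rise" (length 4)
One optimal edit sequence:
  1. delete 's'  (+1)
  2. substitute 'c' -> 'r'  (+1)
  3. substitute 'e' -> 'i'  (+1)
  4. substitute 'n' -> 's'  (+1)
  5. keep 'e'
Edit distance = 4
Max length = max(5, 4) = 5
Similarity = 1 - 4/5
= 0.2000


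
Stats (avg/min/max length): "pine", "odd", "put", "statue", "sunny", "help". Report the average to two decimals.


Lengths: "pine"=4, "odd"=3, "put"=3, "statue"=6, "sunny"=5, "help"=4
Sum = 25, Count = 6
Average = 25/6 = 4.17
= avg=4.17, min=3, max=6


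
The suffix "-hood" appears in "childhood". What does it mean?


Suffix: -hood
Example: childhood (child + -hood)
Meaning = state / condition


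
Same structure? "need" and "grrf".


Pattern of "need": [0, 1, 1, 2]
Pattern of "grrf": [0, 1, 1, 2]
Patterns match
Same pattern = Yes


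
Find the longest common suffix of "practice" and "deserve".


Word 1: "practice"
Word 2: "deserve"
Comparing from end:
  Pos -1: 'e' == 'e'
  Pos -2: 'c' != 'v' (stop)
LCS = "e" (length 1)


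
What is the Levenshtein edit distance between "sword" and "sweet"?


Word 1: "sword" (length 5)
Word 2: "sweet" (length 5)
One optimal edit sequence (insert/delete/substitute each cost 1):
  1. keep 's'
  2. keep 'w'
  3. substitute 'o' -> 'e'  (+1)
  4. substitute 'r' -> 'e'  (+1)
  5. substitute 'd' -> 't'  (+1)
Total edit operations: 3
Edit distance = 3


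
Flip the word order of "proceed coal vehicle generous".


Original: "proceed coal vehicle generous"
Words (1..n): proceed | coal | vehicle | generous
Reversed (n..1): generous | vehicle | coal | proceed
Result = "generous vehicle coal proceed"


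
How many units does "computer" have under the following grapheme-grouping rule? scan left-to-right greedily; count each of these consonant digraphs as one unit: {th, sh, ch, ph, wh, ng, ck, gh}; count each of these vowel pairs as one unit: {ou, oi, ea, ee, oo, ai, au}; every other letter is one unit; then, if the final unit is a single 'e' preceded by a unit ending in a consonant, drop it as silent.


Word: "computer" (8 letters)
Left-to-right scan:
  [1] 'c' (letter)
  [2] 'o' (letter)
  [3] 'm' (letter)
  [4] 'p' (letter)
  [5] 'u' (letter)
  [6] 't' (letter)
  [7] 'e' (letter)
  [8] 'r' (letter)
Units from scan: 8
Sound units = 8 units


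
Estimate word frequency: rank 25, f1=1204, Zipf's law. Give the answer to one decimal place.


Zipf's law: f(r) = f(1) / r
f(1) = 1204
f(25) = 1204 / 25
= 48.2 occurrences


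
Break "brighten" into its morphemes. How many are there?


Word: "brighten"
Morphemes: bright / -en
Each morpheme carries meaning
= 2 morphemes


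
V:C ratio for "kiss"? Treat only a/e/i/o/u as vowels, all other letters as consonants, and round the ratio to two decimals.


Word: "kiss"
Vowels (a,e,i,o,u): 1
Consonants: 3
Ratio = 1/3
= 0.33


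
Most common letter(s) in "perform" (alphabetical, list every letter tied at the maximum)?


Word: "perform"
Letter counts:
  'e': 1
  'f': 1
  'm': 1
  'o': 1
  'p': 1
  'r': 2
Maximum count = 2
Most frequent = 'r' (2 times each)


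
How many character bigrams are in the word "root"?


Word: "root" (length 4)
Number of 2-grams = length - 2 + 1 = 4 - 2 + 1
= 3


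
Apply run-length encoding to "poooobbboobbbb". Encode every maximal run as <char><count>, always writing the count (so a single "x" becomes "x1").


String: "poooobbboobbbb"
Scanning for consecutive runs:
  'p' x 1
  'o' x 4
  'b' x 3
  'o' x 2
  'b' x 4
RLE = "p1o4b3o2b4"


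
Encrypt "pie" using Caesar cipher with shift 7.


Word: "pie"
Shift: 7
Each letter → (letter + shift) mod 26:
  'p' (15) + 7 = 22 → 'w'
  'i' (8) + 7 = 15 → 'p'
  'e' (4) + 7 = 11 → 'l'
Result = "wpl"


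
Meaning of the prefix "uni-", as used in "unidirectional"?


Prefix: uni-
Example: unidirectional = uni- + directional
Meaning = one


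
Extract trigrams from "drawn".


Word: "drawn" (length 5)
Number of trigrams = 5 - 3 + 1 = 3
  Position 0: "dra"
  Position 1: "raw"
  Position 2: "awn"
Trigrams = "dra", "raw", "awn"


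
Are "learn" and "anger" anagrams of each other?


Word 1: "learn" → sorted: aelnr
Word 2: "anger" → sorted: aegnr
Same letters? aelnr != aegnr
Anagram = No


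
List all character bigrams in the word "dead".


Word: "dead" (length 4)
Number of bigrams = 4 - 2 + 1 = 3
  Position 0: "de"
  Position 1: "ea"
  Position 2: "ad"
Bigrams = "de", "ea", "ad"


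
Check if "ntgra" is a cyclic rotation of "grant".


Word: "grant", Candidate: "ntgra"
Method: check if candidate is substring of word+word
"grantgrant" contains "ntgra"? Yes
Is rotation = Yes


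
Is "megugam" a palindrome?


Word: "megugam"
Reversed: "magugem"
Forward == Backward? megugam != magugem
Palindrome = No


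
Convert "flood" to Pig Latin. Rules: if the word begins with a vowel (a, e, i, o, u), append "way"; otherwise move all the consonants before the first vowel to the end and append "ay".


Word: "flood"
Starts with consonant(s) → move to end, add 'ay'
Consonant cluster: "fl"
Pig Latin = "oodflay"


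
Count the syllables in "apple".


Word: "apple"
Syllable breakdown: ap-ple
Counting: 2 parts
= 2 syllables


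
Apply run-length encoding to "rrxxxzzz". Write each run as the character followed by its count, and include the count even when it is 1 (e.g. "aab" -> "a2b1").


String: "rrxxxzzz"
Scanning for consecutive runs:
  'r' x 2
  'x' x 3
  'z' x 3
RLE = "r2x3z3"


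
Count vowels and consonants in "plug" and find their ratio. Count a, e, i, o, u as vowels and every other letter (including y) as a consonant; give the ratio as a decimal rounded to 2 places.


Word: "plug"
Vowels (a,e,i,o,u): 1
Consonants: 3
Ratio = 1/3
= 0.33


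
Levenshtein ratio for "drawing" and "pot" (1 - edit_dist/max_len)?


Word 1: "drawing" (length 7)
Word 2: "pot" (length 3)
One optimal edit sequence:
  1. delete 'd'  (+1)
  2. delete 'r'  (+1)
  3. delete 'a'  (+1)
  4. delete 'w'  (+1)
  5. substitute 'i' -> 'p'  (+1)
  6. substitute 'n' -> 'o'  (+1)
  7. substitute 'g' -> 't'  (+1)
Edit distance = 7
Max length = max(7, 3) = 7
Similarity = 1 - 7/7
= 0.0000


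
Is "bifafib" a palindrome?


Word: "bifafib"
Reversed: "bifafib"
Forward == Backward? bifafib == bifafib
Palindrome = Yes


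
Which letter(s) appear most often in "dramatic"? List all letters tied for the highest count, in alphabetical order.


Word: "dramatic"
Letter counts:
  'a': 2
  'c': 1
  'd': 1
  'i': 1
  'm': 1
  'r': 1
  't': 1
Maximum count = 2
Most frequent = 'a' (2 times each)


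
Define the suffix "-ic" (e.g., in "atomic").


Suffix: -ic
Example: atomic (atom + -ic)
Meaning = relating to


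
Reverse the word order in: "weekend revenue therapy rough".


Original: "weekend revenue therapy rough"
Words (1..n): weekend | revenue | therapy | rough
Reversed (n..1): rough | therapy | revenue | weekend
Result = "rough therapy revenue weekend"


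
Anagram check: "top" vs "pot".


Word 1: "top" → sorted: opt
Word 2: "pot" → sorted: opt
Same letters? opt == opt
Anagram = Yes


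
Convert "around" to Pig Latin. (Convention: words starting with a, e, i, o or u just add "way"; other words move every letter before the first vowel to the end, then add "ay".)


Word: "around"
Starts with vowel → add 'way'
Pig Latin = "aroundway"


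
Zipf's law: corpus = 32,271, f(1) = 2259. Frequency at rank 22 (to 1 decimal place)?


Zipf's law: f(r) = f(1) / r
f(1) = 2259
f(22) = 2259 / 22
= 102.7 occurrences


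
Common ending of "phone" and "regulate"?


Word 1: "phone"
Word 2: "regulate"
Comparing from end:
  Pos -1: 'e' == 'e'
  Pos -2: 'n' != 't' (stop)
LCS = "e" (length 1)


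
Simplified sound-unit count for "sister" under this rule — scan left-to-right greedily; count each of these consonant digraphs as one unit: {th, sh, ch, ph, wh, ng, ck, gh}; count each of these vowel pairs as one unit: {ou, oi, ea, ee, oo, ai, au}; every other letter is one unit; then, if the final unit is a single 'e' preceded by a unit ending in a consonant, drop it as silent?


Word: "sister" (6 letters)
Left-to-right scan:
  (1) 's' (letter)
  (2) 'i' (letter)
  (3) 's' (letter)
  (4) 't' (letter)
  (5) 'e' (letter)
  (6) 'r' (letter)
Units from scan: 6
Sound units = 6 units


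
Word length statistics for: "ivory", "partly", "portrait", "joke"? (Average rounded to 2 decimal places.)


Lengths: "ivory"=5, "partly"=6, "portrait"=8, "joke"=4
Sum = 23, Count = 4
Average = 23/4 = 5.75
= avg=5.75, min=4, max=8


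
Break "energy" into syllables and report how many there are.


Word: "energy"
Syllable breakdown: en · er · gy
Counting: 3 parts
= 3 syllables


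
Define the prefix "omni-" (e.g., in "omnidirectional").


Prefix: omni-
As in: omnidirectional -> omni- + directional
Meaning = all


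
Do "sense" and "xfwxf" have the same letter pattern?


Pattern of "sense": [0, 1, 2, 0, 1]
Pattern of "xfwxf": [0, 1, 2, 0, 1]
Patterns match
Same pattern = Yes


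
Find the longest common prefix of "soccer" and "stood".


Word 1: "soccer"
Word 2: "stood"
Comparing from start:
  Pos 0: 's' == 's'
  Pos 1: 'o' != 't' (stop)
LCP = "s" (length 1)


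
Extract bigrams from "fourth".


Word: "fourth" (length 6)
Number of bigrams = 6 - 2 + 1 = 5
  Position 0: "fo"
  Position 1: "ou"
  Position 2: "ur"
  Position 3: "rt"
  Position 4: "th"
Bigrams = "fo", "ou", "ur", "rt", "th"


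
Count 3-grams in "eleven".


Word: "eleven" (length 6)
Number of 3-grams = length - 3 + 1 = 6 - 3 + 1
= 4


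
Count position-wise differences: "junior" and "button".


Comparing character by character (same length = 6):
  Pos 0: 'j' vs 'b' !=
  Pos 1: 'u' vs 'u' =
  Pos 2: 'n' vs 't' !=
  Pos 3: 'i' vs 't' !=
  Pos 4: 'o' vs 'o' =
  Pos 5: 'r' vs 'n' !=
Hamming distance = 4


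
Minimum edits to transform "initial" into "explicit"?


Word 1: "initial" (length 7)
Word 2: "explicit" (length 8)
One optimal edit sequence (insert/delete/substitute each cost 1):
  1. substitute 'i' -> 'e'  (+1)
  2. substitute 'n' -> 'x'  (+1)
  3. substitute 'i' -> 'p'  (+1)
  4. substitute 't' -> 'l'  (+1)
  5. keep 'i'
  6. insert 'c'  (+1)
  7. substitute 'a' -> 'i'  (+1)
  8. substitute 'l' -> 't'  (+1)
Total edit operations: 7
Edit distance = 7


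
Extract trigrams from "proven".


Word: "proven" (length 6)
Number of trigrams = 6 - 3 + 1 = 4
  Position 0: "pro"
  Position 1: "rov"
  Position 2: "ove"
  Position 3: "ven"
Trigrams = "pro", "rov", "ove", "ven"


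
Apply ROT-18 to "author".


Word: "author"
Shift: 18
Each letter → (letter + shift) mod 26:
  'a' (0) + 18 = 18 → 's'
  'u' (20) + 18 = 12 → 'm'
  't' (19) + 18 = 11 → 'l'
  'h' (7) + 18 = 25 → 'z'
  'o' (14) + 18 = 6 → 'g'
  'r' (17) + 18 = 9 → 'j'
Result = "smlzgj"


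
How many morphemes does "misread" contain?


Word: "misread"
Morphemes: mis- / read
Each morpheme carries meaning
= 2 morphemes


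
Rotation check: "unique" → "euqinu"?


Word: "unique", Candidate: "euqinu"
Method: check if candidate is substring of word+word
"uniqueunique" contains "euqinu"? No
Is rotation = No


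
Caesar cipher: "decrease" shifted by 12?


Word: "decrease"
Shift: 12
Each letter → (letter + shift) mod 26:
  'd' (3) + 12 = 15 → 'p'
  'e' (4) + 12 = 16 → 'q'
  'c' (2) + 12 = 14 → 'o'
  'r' (17) + 12 = 3 → 'd'
  'e' (4) + 12 = 16 → 'q'
  'a' (0) + 12 = 12 → 'm'
  's' (18) + 12 = 4 → 'e'
  'e' (4) + 12 = 16 → 'q'
Result = "pqodqmeq"


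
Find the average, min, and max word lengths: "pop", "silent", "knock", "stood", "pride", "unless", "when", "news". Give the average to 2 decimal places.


Lengths: "pop"=3, "silent"=6, "knock"=5, "stood"=5, "pride"=5, "unless"=6, "when"=4, "news"=4
Sum = 38, Count = 8
Average = 38/8 = 4.75
= avg=4.75, min=3, max=6


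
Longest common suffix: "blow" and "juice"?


Word 1: "blow"
Word 2: "juice"
Comparing from end:
  Pos -1: 'w' != 'e' (stop)
LCS = "" (length 0)


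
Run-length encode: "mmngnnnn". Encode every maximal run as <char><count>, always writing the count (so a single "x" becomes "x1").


String: "mmngnnnn"
Scanning for consecutive runs:
  'm' x 2
  'n' x 1
  'g' x 1
  'n' x 4
RLE = "m2n1g1n4"


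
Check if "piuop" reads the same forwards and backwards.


Word: "piuop"
Reversed: "pouip"
Forward == Backward? piuop != pouip
Palindrome = No


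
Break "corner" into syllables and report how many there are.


Word: "corner"
Syllable breakdown: cor · ner
Counting: 2 parts
= 2 syllables


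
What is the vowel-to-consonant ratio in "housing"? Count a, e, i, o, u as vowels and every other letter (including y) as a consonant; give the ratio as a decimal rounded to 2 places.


Word: "housing"
Vowels (a,e,i,o,u): 3
Consonants: 4
Ratio = 3/4
= 0.75


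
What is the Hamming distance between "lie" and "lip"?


Comparing character by character (same length = 3):
  Pos 0: 'l' vs 'l' =
  Pos 1: 'i' vs 'i' =
  Pos 2: 'e' vs 'p' !=
Hamming distance = 1


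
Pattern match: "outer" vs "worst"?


Pattern of "outer": [0, 1, 2, 3, 4]
Pattern of "worst": [0, 1, 2, 3, 4]
Patterns match
Same pattern = Yes


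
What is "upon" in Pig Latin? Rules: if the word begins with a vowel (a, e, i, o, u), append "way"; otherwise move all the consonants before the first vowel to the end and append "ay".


Word: "upon"
Starts with vowel → add 'way'
Pig Latin = "uponway"


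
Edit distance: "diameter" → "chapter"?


Word 1: "diameter" (length 8)
Word 2: "chapter" (length 7)
One optimal edit sequence (insert/delete/substitute each cost 1):
  1. substitute 'd' -> 'c'  (+1)
  2. substitute 'i' -> 'h'  (+1)
  3. keep 'a'
  4. delete 'm'  (+1)
  5. substitute 'e' -> 'p'  (+1)
  6. keep 't'
  7. keep 'e'
  8. keep 'r'
Total edit operations: 4
Edit distance = 4


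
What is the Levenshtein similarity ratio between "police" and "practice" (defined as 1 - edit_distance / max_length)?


Word 1: "police" (length 6)
Word 2: "practice" (length 8)
One optimal edit sequence:
  1. keep 'p'
  2. insert 'r'  (+1)
  3. insert 'a'  (+1)
  4. substitute 'o' -> 'c'  (+1)
  5. substitute 'l' -> 't'  (+1)
  6. keep 'i'
  7. keep 'c'
  8. keep 'e'
Edit distance = 4
Max length = max(6, 8) = 8
Similarity = 1 - 4/8
= 0.5000


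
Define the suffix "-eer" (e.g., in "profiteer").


Suffix: -eer
Example: profiteer = profit + -eer
Meaning = one who is concerned with


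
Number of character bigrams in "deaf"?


Word: "deaf" (length 4)
Number of 2-grams = length - 2 + 1 = 4 - 2 + 1
= 3


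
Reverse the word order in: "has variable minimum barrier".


Original: "has variable minimum barrier"
Words (1..n): has | variable | minimum | barrier
Reversed (n..1): barrier | minimum | variable | has
Result = "barrier minimum variable has"


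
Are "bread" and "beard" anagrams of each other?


Word 1: "bread" → sorted: abder
Word 2: "beard" → sorted: abder
Same letters? abder == abder
Anagram = Yes


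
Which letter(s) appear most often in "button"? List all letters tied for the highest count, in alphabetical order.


Word: "button"
Letter counts:
  'b': 1
  'n': 1
  'o': 1
  't': 2
  'u': 1
Maximum count = 2
Most frequent = 't' (2 times each)


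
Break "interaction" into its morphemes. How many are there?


Word: "interaction"
Morphemes: inter- | act | -ion
Each morpheme carries meaning
= 3 morphemes


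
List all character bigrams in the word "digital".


Word: "digital" (length 7)
Number of bigrams = 7 - 2 + 1 = 6
  Position 0: "di"
  Position 1: "ig"
  Position 2: "gi"
  Position 3: "it"
  Position 4: "ta"
  Position 5: "al"
Bigrams = "di", "ig", "gi", "it", "ta", "al"


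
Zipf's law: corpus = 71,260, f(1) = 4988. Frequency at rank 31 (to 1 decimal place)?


Zipf's law: f(r) = f(1) / r
f(1) = 4988
f(31) = 4988 / 31
= 160.9 occurrences


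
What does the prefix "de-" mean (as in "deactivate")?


Prefix: de-
Example: deactivate (de- + activate)
Meaning = remove / reverse


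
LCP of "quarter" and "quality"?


Word 1: "quarter"
Word 2: "quality"
Comparing from start:
  Pos 0: 'q' == 'q'
  Pos 1: 'u' == 'u'
  Pos 2: 'a' == 'a'
  Pos 3: 'r' != 'l' (stop)
LCP = "qua" (length 3)


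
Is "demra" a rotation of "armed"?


Word: "armed", Candidate: "demra"
Method: check if candidate is substring of word+word
"armedarmed" contains "demra"? No
Is rotation = No


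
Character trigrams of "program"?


Word: "program" (length 7)
Number of trigrams = 7 - 3 + 1 = 5
  Position 0: "pro"
  Position 1: "rog"
  Position 2: "ogr"
  Position 3: "gra"
  Position 4: "ram"
Trigrams = "pro", "rog", "ogr", "gra", "ram"


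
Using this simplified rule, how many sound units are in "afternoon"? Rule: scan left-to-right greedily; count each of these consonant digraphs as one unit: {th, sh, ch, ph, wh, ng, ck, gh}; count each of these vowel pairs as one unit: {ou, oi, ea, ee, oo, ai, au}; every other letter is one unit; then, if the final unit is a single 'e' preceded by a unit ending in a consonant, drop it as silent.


Word: "afternoon" (9 letters)
Left-to-right scan:
  [1] 'a' (letter)
  [2] 'f' (letter)
  [3] 't' (letter)
  [4] 'e' (letter)
  [5] 'r' (letter)
  [6] 'n' (letter)
  [7] 'oo' (vowel-pair)
  [8] 'n' (letter)
Units from scan: 8
Sound units = 8 units


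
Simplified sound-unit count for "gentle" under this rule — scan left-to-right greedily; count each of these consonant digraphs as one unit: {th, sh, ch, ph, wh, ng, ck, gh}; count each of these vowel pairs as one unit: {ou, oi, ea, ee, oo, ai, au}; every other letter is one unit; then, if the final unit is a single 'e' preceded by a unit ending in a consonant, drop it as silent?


Word: "gentle" (6 letters)
Left-to-right scan:
  [1] 'g' (letter)
  [2] 'e' (letter)
  [3] 'n' (letter)
  [4] 't' (letter)
  [5] 'l' (letter)
  [6] 'e' (letter)
Units from scan: 6
Final unit is 'e' after a consonant -> drop as silent (-1)
Sound units = 5 units
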